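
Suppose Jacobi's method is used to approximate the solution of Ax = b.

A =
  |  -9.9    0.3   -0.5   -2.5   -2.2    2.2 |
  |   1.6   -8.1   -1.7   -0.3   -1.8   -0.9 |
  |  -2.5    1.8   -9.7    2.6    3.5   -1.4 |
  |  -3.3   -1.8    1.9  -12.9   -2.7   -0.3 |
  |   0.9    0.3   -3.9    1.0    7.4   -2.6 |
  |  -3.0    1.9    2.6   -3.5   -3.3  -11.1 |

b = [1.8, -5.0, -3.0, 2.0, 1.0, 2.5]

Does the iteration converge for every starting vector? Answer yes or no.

Split A = D + L + U, D = diag(-9.9, -8.1, -9.7, -12.9, 7.4, -11.1).
T_J = -D⁻¹(L+U): T[5,4] = -(-3.3)/(-11.1) = -0.2973; T[5,5] = 0.
  T[0,:] = [+0.0000 +0.0303 -0.0505 -0.2525 -0.2222 +0.2222]
  T[1,:] = [+0.1975 +0.0000 -0.2099 -0.0370 -0.2222 -0.1111]
  T[2,:] = [-0.2577 +0.1856 +0.0000 +0.2680 +0.3608 -0.1443]
  T[3,:] = [-0.2558 -0.1395 +0.1473 +0.0000 -0.2093 -0.0233]
  T[4,:] = [-0.1216 -0.0405 +0.5270 -0.1351 +0.0000 +0.3514]
  T[5,:] = [-0.2703 +0.1712 +0.2342 -0.3153 -0.2973 +0.0000]
|roots of det(T-λI)|: 0.5591, 0.4019, 0.4019, 0.2990, 0.1822, 0.1822.
ρ = 0.5591; 0.5591 < 1, so it converges for any x₀.

yes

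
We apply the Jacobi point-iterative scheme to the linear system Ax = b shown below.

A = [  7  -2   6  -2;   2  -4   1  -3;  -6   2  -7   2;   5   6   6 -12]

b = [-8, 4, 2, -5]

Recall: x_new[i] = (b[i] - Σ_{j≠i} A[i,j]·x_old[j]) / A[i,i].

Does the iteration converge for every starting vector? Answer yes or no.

no

A = D + L + U where D = diag(7, -4, -7, -12).
T_J = -D⁻¹(L+U): T[2,3] = -(2)/(-7) = +0.2857; T[2,2] = 0.
  T[0,:] = [+0.0000  +0.2857  -0.8571  +0.2857]
  T[1,:] = [+0.5000  +0.0000  +0.2500  -0.7500]
  T[2,:] = [-0.8571  +0.2857  +0.0000  +0.2857]
  T[3,:] = [+0.4167  +0.5000  +0.5000  +0.0000]
|λ(T)| sorted: 1.2174, 0.8571, 0.5808, 0.5808.
spectral radius ρ = 1.2174; 1.2174 > 1 ⇒ diverges.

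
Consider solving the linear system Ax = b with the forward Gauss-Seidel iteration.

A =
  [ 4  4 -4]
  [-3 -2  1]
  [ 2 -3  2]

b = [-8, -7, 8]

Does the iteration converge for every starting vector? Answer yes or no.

no

Split A = D + L + U, D = diag(4, -2, 2).
Gauss-Seidel: T = -(D+L)⁻¹U, row 0 first, T[0,1] = -(4)/(4) = -1.0000; later rows by forward substitution.
  T[0,:] = [+0.0000 -1.0000 +1.0000]
  T[1,:] = [+0.0000 +1.5000 -1.0000]
  T[2,:] = [+0.0000 +3.2500 -2.5000]
eigenvalue magnitudes: 1.3660, 0.3660, 0.0000.
ρ = 1.3660; 1.3660 > 1 ⇒ diverges.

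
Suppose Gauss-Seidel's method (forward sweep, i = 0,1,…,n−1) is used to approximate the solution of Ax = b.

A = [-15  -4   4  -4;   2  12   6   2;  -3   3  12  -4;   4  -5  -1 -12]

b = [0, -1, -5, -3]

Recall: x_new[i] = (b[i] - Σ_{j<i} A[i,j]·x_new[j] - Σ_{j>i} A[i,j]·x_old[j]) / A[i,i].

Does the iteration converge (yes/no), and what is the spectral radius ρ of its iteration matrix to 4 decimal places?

Write A = D+L+U with D = diag(-15, 12, 12, -12).
Gauss-Seidel: T = -(D+L)⁻¹U, row 0 first, T[0,1] = -(-4)/(-15) = -0.2667; later rows by forward substitution.
  T[0,:] = [+0.0000, -0.2667, +0.2667, -0.2667]
  T[1,:] = [+0.0000, +0.0444, -0.5444, -0.1222]
  T[2,:] = [+0.0000, -0.0778, +0.2028, +0.2972]
  T[3,:] = [+0.0000, -0.1009, +0.2988, -0.0627]
eigenvalue magnitudes: 0.5244, 0.1951, 0.1448, 0.0000.
ρ(T) = max|λ| = 0.5244; 0.5244 < 1: convergent.

yes, ρ = 0.5244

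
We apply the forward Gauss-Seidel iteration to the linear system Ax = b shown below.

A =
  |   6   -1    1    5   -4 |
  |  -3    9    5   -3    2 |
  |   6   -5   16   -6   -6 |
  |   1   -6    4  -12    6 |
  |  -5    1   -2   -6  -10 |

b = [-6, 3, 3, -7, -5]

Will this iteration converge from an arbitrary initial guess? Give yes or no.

yes

Diagonal D = diag(6, 9, 16, -12, -10); L, U strict lower/upper.
T_GS = -(D+L)⁻¹U: row 0 first, T[0,3] = -(5)/(6) = -0.8333; later rows by forward substitution.
  T[0,:] = [+0.0000, +0.1667, -0.1667, -0.8333, +0.6667]
  T[1,:] = [+0.0000, +0.0556, -0.6111, +0.0556, +0.0000]
  T[2,:] = [+0.0000, -0.0451, -0.1285, +0.7049, +0.1250]
  T[3,:] = [+0.0000, -0.0289, +0.2488, +0.1377, +0.5972]
  T[4,:] = [+0.0000, -0.0514, -0.1014, +0.1986, -0.7167]
|roots of det(T-λI)|: 0.9129, 0.5395, 0.1811, 0.0973, 0.0000.
ρ(T) = max|λ| = 0.9129; 0.9129 < 1: convergent.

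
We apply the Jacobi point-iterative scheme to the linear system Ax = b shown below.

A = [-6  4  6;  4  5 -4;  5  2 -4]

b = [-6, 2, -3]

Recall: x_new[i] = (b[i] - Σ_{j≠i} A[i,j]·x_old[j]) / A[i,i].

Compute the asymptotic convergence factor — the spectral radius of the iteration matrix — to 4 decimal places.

1.1604

Let D = diag(-6, 5, -4); L, U the strict triangles.
T_J = -D⁻¹(L+U): T[2,0] = -(5)/(-4) = +1.2500; T[2,2] = 0.
  T[0,:] = [+0.0000, +0.6667, +1.0000]
  T[1,:] = [-0.8000, +0.0000, +0.8000]
  T[2,:] = [+1.2500, +0.5000, +0.0000]
eigenvalue magnitudes: 1.1604, 0.9070, 0.2534.
ρ(T) = max|λ| = 1.1604; 1.1604 > 1: divergent.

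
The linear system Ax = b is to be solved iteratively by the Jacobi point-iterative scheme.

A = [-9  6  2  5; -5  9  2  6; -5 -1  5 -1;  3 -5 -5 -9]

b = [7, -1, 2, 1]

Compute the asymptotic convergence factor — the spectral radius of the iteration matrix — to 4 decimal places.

1.2749

Diagonal D = diag(-9, 9, 5, -9); L, U strict lower/upper.
T_J = -D⁻¹(L+U): T[3,2] = -(-5)/(-9) = -0.5556; T[3,3] = 0.
  T[0,:] = [+0.0000 +0.6667 +0.2222 +0.5556]
  T[1,:] = [+0.5556 +0.0000 -0.2222 -0.6667]
  T[2,:] = [+1.0000 +0.2000 +0.0000 +0.2000]
  T[3,:] = [+0.3333 -0.5556 -0.5556 +0.0000]
|eigenvalues of T|: 1.2749, 0.7217, 0.4832, 0.4832.
spectral radius ρ = 1.2749; 1.2749 > 1, so it fails to converge.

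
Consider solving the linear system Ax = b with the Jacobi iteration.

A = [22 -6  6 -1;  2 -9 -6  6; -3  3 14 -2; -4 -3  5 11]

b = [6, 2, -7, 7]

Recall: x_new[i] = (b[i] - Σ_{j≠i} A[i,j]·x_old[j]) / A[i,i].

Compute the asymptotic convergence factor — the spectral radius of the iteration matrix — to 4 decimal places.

0.6096

A = D + L + U where D = diag(22, -9, 14, 11).
Jacobi T = -D⁻¹(L+U): T[0,2] = -(6)/(22) = -0.2727; T[0,0] = 0.
  T[0,:] = [+0.0000, +0.2727, -0.2727, +0.0455]
  T[1,:] = [+0.2222, +0.0000, -0.6667, +0.6667]
  T[2,:] = [+0.2143, -0.2143, +0.0000, +0.1429]
  T[3,:] = [+0.3636, +0.2727, -0.4545, +0.0000]
|eigenvalues of T|: 0.6096, 0.3561, 0.3561, 0.0509.
spectral radius ρ = 0.6096; 0.6096 < 1: convergent.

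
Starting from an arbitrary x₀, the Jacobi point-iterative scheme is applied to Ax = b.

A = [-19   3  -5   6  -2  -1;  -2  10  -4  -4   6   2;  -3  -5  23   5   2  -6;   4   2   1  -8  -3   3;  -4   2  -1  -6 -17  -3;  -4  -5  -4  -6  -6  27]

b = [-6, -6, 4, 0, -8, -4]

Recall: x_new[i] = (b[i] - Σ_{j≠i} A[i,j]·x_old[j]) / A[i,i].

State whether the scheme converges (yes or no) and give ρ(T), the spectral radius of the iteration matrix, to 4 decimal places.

yes, ρ = 0.8728

A = D + L + U where D = diag(-19, 10, 23, -8, -17, 27).
Jacobi T = -D⁻¹(L+U): T[0,1] = -(3)/(-19) = +0.1579; T[0,0] = 0.
  T[0,:] = [+0.0000, +0.1579, -0.2632, +0.3158, -0.1053, -0.0526]
  T[1,:] = [+0.2000, +0.0000, +0.4000, +0.4000, -0.6000, -0.2000]
  T[2,:] = [+0.1304, +0.2174, +0.0000, -0.2174, -0.0870, +0.2609]
  T[3,:] = [+0.5000, +0.2500, +0.1250, +0.0000, -0.3750, +0.3750]
  T[4,:] = [-0.2353, +0.1176, -0.0588, -0.3529, +0.0000, -0.1765]
  T[5,:] = [+0.1481, +0.1852, +0.1481, +0.2222, +0.2222, +0.0000]
|roots of det(T-λI)|: 0.8728, 0.5591, 0.3974, 0.3974, 0.2525, 0.1495.
ρ = 0.8728; 0.8728 < 1, so it converges for any x₀.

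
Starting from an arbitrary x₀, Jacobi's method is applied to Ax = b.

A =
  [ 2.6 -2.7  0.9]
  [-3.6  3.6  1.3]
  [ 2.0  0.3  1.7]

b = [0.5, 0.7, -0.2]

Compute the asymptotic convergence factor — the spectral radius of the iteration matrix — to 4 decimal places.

Write A = D+L+U with D = diag(2.6, 3.6, 1.7).
Jacobi: T = -D⁻¹(L+U), T[0,2] = -(0.9)/(2.6) = -0.3462; T[0,0] = 0.
  T[0,:] = [+0.0000, +1.0385, -0.3462]
  T[1,:] = [+1.0000, +0.0000, -0.3611]
  T[2,:] = [-1.1765, -0.1765, +0.0000]
eigenvalue magnitudes: 1.3697, 1.0048, 0.3650.
spectral radius ρ = 1.3697; 1.3697 > 1 ⇒ diverges.

1.3697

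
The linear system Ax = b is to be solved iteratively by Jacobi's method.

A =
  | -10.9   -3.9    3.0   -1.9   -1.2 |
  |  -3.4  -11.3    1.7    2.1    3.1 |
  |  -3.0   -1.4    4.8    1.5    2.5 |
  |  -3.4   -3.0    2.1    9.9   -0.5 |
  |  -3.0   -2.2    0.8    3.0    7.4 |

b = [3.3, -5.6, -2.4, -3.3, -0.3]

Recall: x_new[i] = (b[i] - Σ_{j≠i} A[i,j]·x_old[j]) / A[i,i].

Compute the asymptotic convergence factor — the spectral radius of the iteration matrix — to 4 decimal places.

0.9160

Write A = D+L+U with D = diag(-10.9, -11.3, 4.8, 9.9, 7.4).
Jacobi: T = -D⁻¹(L+U), T[2,1] = -(-1.4)/(4.8) = +0.2917; T[2,2] = 0.
  T[0,:] = [+0.0000  -0.3578  +0.2752  -0.1743  -0.1101]
  T[1,:] = [-0.3009  +0.0000  +0.1504  +0.1858  +0.2743]
  T[2,:] = [+0.6250  +0.2917  +0.0000  -0.3125  -0.5208]
  T[3,:] = [+0.3434  +0.3030  -0.2121  +0.0000  +0.0505]
  T[4,:] = [+0.4054  +0.2973  -0.1081  -0.4054  +0.0000]
|eigenvalues of T|: 0.9160, 0.3422, 0.3422, 0.2329, 0.2329.
spectral radius ρ = 0.9160; 0.9160 < 1: convergent.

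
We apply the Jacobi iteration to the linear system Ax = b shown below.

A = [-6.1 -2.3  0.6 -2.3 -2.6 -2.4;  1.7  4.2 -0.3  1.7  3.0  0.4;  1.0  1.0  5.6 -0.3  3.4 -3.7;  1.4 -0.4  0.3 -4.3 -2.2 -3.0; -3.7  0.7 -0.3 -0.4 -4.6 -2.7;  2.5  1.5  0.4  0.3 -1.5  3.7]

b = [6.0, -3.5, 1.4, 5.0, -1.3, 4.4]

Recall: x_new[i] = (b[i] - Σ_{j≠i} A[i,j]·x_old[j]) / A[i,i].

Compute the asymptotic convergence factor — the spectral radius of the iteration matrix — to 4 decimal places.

Split A = D + L + U, D = diag(-6.1, 4.2, 5.6, -4.3, -4.6, 3.7).
Jacobi: T = -D⁻¹(L+U), T[2,0] = -(1)/(5.6) = -0.1786; T[2,2] = 0.
  T[0,:] = [+0.0000 -0.3770 +0.0984 -0.3770 -0.4262 -0.3934]
  T[1,:] = [-0.4048 +0.0000 +0.0714 -0.4048 -0.7143 -0.0952]
  T[2,:] = [-0.1786 -0.1786 +0.0000 +0.0536 -0.6071 +0.6607]
  T[3,:] = [+0.3256 -0.0930 +0.0698 +0.0000 -0.5116 -0.6977]
  T[4,:] = [-0.8043 +0.1522 -0.0652 -0.0870 +0.0000 -0.5870]
  T[5,:] = [-0.6757 -0.4054 -0.1081 -0.0811 +0.4054 +0.0000]
|λ(T)| sorted: 1.2274, 0.8119, 0.8119, 0.4357, 0.1071, 0.1071.
ρ(T) = max|λ| = 1.2274; 1.2274 > 1: divergent.

1.2274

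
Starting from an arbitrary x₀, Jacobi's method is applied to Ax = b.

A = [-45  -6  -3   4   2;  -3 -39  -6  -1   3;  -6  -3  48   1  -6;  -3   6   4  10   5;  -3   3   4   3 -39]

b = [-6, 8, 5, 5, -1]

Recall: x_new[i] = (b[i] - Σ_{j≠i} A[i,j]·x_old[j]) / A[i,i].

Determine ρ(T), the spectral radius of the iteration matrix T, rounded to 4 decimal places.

A = D + L + U where D = diag(-45, -39, 48, 10, -39).
Jacobi T = -D⁻¹(L+U): T[3,1] = -(6)/(10) = -0.6000; T[3,3] = 0.
  T[0,:] = [+0.0000, -0.1333, -0.0667, +0.0889, +0.0444]
  T[1,:] = [-0.0769, +0.0000, -0.1538, -0.0256, +0.0769]
  T[2,:] = [+0.1250, +0.0625, +0.0000, -0.0208, +0.1250]
  T[3,:] = [+0.3000, -0.6000, -0.4000, +0.0000, -0.5000]
  T[4,:] = [-0.0769, +0.0769, +0.1026, +0.0769, +0.0000]
eigenvalue magnitudes: 0.2432, 0.1758, 0.1758, 0.1717, 0.1717.
ρ = 0.2432; 0.2432 < 1: convergent.

0.2432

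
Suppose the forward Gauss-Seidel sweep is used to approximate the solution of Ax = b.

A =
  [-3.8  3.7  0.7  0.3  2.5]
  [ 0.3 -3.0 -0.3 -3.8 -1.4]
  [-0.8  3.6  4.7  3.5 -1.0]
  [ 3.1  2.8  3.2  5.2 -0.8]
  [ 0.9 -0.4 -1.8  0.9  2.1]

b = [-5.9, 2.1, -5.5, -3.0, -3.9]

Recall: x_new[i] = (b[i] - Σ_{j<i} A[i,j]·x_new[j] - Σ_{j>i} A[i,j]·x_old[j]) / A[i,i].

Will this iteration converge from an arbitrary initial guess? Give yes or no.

Write A = D+L+U with D = diag(-3.8, -3, 4.7, 5.2, 2.1).
T_GS = -(D+L)⁻¹U: row 0 first, T[0,2] = -(0.7)/(-3.8) = +0.1842; later rows by forward substitution.
  T[0,:] = [+0.0000 +0.9737 +0.1842 +0.0789 +0.6579]
  T[1,:] = [+0.0000 +0.0974 -0.0816 -1.2588 -0.4009]
  T[2,:] = [+0.0000 +0.0912 +0.0938 +0.2329 +0.6318]
  T[3,:] = [+0.0000 -0.6890 -0.1236 +0.4874 -0.4113]
  T[4,:] = [+0.0000 -0.0253 +0.0389 -0.2828 +0.3595]
|roots of det(T-λI)|: 1.2757, 0.7032, 0.4768, 0.0112, 0.0000.
ρ = 1.2757; 1.2757 > 1, so it fails to converge.

no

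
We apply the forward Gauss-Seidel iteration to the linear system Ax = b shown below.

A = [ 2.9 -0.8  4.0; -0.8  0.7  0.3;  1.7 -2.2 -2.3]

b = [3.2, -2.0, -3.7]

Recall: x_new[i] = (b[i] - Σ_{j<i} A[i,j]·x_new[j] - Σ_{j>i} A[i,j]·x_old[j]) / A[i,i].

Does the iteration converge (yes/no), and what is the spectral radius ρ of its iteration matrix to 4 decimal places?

no, ρ = 1.1367

Write A = D+L+U with D = diag(2.9, 0.7, -2.3).
Gauss-Seidel: T = -(D+L)⁻¹U, row 0 first, T[0,2] = -(4)/(2.9) = -1.3793; later rows by forward substitution.
  T[0,:] = [+0.0000, +0.2759, -1.3793]
  T[1,:] = [+0.0000, +0.3153, -2.0049]
  T[2,:] = [+0.0000, -0.0977, +0.8983]
|λ(T)| sorted: 1.1367, 0.0769, 0.0000.
spectral radius ρ = 1.1367; 1.1367 > 1, so it fails to converge.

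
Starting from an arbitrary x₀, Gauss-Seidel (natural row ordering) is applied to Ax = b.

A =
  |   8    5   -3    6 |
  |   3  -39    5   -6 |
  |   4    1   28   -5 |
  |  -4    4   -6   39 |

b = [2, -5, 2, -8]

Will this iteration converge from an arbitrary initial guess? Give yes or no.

Split A = D + L + U, D = diag(8, -39, 28, 39).
GS T = -(D+L)⁻¹U: row 0 first, T[0,1] = -(5)/(8) = -0.6250; later rows by forward substitution.
  T[0,:] = [+0.0000  -0.6250  +0.3750  -0.7500]
  T[1,:] = [+0.0000  -0.0481  +0.1571  -0.2115]
  T[2,:] = [+0.0000  +0.0910  -0.0592  +0.2933]
  T[3,:] = [+0.0000  -0.0452  +0.0132  -0.0101]
moduli |λ_i(T)| = 0.2412, 0.0780, 0.0780, 0.0000.
ρ(T) = max|λ| = 0.2412; 0.2412 < 1 ⇒ converges.

yes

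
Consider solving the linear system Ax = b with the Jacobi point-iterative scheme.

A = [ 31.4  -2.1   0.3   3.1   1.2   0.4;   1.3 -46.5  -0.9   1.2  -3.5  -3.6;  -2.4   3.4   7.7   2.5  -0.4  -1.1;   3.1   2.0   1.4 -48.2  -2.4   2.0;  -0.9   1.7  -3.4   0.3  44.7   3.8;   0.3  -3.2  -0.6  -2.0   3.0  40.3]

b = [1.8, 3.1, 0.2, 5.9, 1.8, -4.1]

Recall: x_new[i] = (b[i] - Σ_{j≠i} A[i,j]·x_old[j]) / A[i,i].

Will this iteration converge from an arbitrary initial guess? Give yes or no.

Let D = diag(31.4, -46.5, 7.7, -48.2, 44.7, 40.3); L, U the strict triangles.
Jacobi: T = -D⁻¹(L+U), T[3,1] = -(2)/(-48.2) = +0.0415; T[3,3] = 0.
  T[0,:] = [+0.0000, +0.0669, -0.0096, -0.0987, -0.0382, -0.0127]
  T[1,:] = [+0.0280, +0.0000, -0.0194, +0.0258, -0.0753, -0.0774]
  T[2,:] = [+0.3117, -0.4416, +0.0000, -0.3247, +0.0519, +0.1429]
  T[3,:] = [+0.0643, +0.0415, +0.0290, +0.0000, -0.0498, +0.0415]
  T[4,:] = [+0.0201, -0.0380, +0.0761, -0.0067, +0.0000, -0.0850]
  T[5,:] = [-0.0074, +0.0794, +0.0149, +0.0496, -0.0744, +0.0000]
eigenvalue magnitudes: 0.1659, 0.1346, 0.1346, 0.1326, 0.1326, 0.0439.
spectral radius ρ = 0.1659; 0.1659 < 1 ⇒ converges.

yes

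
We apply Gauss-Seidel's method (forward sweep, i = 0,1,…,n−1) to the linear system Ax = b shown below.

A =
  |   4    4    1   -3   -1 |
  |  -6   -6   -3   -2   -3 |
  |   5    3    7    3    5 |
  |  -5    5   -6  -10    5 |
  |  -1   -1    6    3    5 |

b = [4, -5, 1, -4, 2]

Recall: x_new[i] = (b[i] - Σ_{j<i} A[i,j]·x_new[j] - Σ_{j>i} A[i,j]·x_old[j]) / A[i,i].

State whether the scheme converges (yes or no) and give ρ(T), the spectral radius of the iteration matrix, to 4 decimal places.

no, ρ = 1.3264

Split A = D + L + U, D = diag(4, -6, 7, -10, 5).
Gauss-Seidel: T = -(D+L)⁻¹U, row 0 first, T[0,4] = -(-1)/(4) = +0.2500; later rows by forward substitution.
  T[0,:] = [+0.0000, -1.0000, -0.2500, +0.7500, +0.2500]
  T[1,:] = [+0.0000, +1.0000, -0.2500, -1.0833, -0.7500]
  T[2,:] = [+0.0000, +0.2857, +0.2857, -0.5000, -0.5714]
  T[3,:] = [+0.0000, +0.8286, -0.1714, -0.6167, +0.3429]
  T[4,:] = [+0.0000, -0.8400, -0.3400, +0.9033, +0.3800]
moduli |λ_i(T)| = 1.3264, 0.4877, 0.3153, 0.1051, 0.0000.
spectral radius ρ = 1.3264; 1.3264 > 1, so it fails to converge.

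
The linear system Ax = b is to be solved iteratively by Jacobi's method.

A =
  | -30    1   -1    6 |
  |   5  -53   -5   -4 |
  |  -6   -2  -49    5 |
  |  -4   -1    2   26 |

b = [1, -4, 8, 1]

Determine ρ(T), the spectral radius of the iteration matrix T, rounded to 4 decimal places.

Let D = diag(-30, -53, -49, 26); L, U the strict triangles.
Jacobi T = -D⁻¹(L+U): T[0,1] = -(1)/(-30) = +0.0333; T[0,0] = 0.
  T[0,:] = [+0.0000, +0.0333, -0.0333, +0.2000]
  T[1,:] = [+0.0943, +0.0000, -0.0943, -0.0755]
  T[2,:] = [-0.1224, -0.0408, +0.0000, +0.1020]
  T[3,:] = [+0.1538, +0.0385, -0.0769, +0.0000]
moduli |λ_i(T)| = 0.1959, 0.1282, 0.0842, 0.0166.
ρ(T) = max|λ| = 0.1959; 0.1959 < 1 ⇒ converges.

0.1959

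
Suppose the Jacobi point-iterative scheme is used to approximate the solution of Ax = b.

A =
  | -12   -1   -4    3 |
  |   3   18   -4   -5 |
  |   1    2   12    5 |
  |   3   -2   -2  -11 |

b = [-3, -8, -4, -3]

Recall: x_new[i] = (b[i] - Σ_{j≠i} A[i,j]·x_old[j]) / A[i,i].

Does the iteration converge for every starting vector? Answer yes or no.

Split A = D + L + U, D = diag(-12, 18, 12, -11).
T_J = -D⁻¹(L+U): T[2,0] = -(1)/(12) = -0.0833; T[2,2] = 0.
  T[0,:] = [+0.0000 -0.0833 -0.3333 +0.2500]
  T[1,:] = [-0.1667 +0.0000 +0.2222 +0.2778]
  T[2,:] = [-0.0833 -0.1667 +0.0000 -0.4167]
  T[3,:] = [+0.2727 -0.1818 -0.1818 +0.0000]
|eigenvalues of T|: 0.5135, 0.3159, 0.3159, 0.2463.
spectral radius ρ = 0.5135; 0.5135 < 1, so it converges for any x₀.

yes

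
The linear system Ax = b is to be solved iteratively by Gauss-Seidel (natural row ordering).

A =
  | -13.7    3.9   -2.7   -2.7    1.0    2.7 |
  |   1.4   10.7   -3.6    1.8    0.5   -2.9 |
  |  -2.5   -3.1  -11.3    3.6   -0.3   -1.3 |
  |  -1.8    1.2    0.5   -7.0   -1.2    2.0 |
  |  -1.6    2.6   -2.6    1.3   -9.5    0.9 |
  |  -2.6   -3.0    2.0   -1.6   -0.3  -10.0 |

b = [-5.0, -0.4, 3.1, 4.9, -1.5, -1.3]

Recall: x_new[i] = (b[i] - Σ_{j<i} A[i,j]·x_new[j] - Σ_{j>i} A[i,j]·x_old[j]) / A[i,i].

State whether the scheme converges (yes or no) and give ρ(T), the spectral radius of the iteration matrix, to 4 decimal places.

yes, ρ = 0.5303

Write A = D+L+U with D = diag(-13.7, 10.7, -11.3, -7, -9.5, -10).
GS T = -(D+L)⁻¹U: row 0 first, T[0,3] = -(-2.7)/(-13.7) = -0.1971; later rows by forward substitution.
  T[0,:] = [+0.0000, +0.2847, -0.1971, -0.1971, +0.0730, +0.1971]
  T[1,:] = [+0.0000, -0.0372, +0.3622, -0.1424, -0.0563, +0.2452]
  T[2,:] = [+0.0000, -0.0528, -0.0558, +0.4013, -0.0273, -0.2259]
  T[3,:] = [+0.0000, -0.0834, +0.1088, +0.0549, -0.2018, +0.2609]
  T[4,:] = [+0.0000, -0.0551, +0.1625, -0.1081, -0.0478, +0.2262]
  T[5,:] = [+0.0000, -0.0584, -0.0909, +0.1687, +0.0262, -0.2185]
|roots of det(T-λI)|: 0.5303, 0.2029, 0.2029, 0.1002, 0.0589, 0.0000.
ρ = 0.5303; 0.5303 < 1 ⇒ converges.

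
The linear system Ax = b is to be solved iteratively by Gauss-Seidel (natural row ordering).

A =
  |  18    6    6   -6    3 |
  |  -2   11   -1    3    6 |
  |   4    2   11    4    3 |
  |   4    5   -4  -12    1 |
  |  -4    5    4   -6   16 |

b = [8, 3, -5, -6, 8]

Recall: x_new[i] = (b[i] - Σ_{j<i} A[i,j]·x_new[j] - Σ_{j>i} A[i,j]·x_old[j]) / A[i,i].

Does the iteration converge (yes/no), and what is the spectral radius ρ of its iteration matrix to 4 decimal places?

yes, ρ = 0.5654

Split A = D + L + U, D = diag(18, 11, 11, -12, 16).
Gauss-Seidel: T = -(D+L)⁻¹U, row 0 first, T[0,2] = -(6)/(18) = -0.3333; later rows by forward substitution.
  T[0,:] = [+0.0000 -0.3333 -0.3333 +0.3333 -0.1667]
  T[1,:] = [+0.0000 -0.0606 +0.0303 -0.2121 -0.5758]
  T[2,:] = [+0.0000 +0.1322 +0.1157 -0.4463 -0.1074]
  T[3,:] = [+0.0000 -0.1804 -0.1371 +0.1715 -0.1763]
  T[4,:] = [+0.0000 -0.1651 -0.1731 +0.3255 +0.0990]
eigenvalue magnitudes: 0.5654, 0.2437, 0.0408, 0.0408, 0.0000.
ρ = 0.5654; 0.5654 < 1: convergent.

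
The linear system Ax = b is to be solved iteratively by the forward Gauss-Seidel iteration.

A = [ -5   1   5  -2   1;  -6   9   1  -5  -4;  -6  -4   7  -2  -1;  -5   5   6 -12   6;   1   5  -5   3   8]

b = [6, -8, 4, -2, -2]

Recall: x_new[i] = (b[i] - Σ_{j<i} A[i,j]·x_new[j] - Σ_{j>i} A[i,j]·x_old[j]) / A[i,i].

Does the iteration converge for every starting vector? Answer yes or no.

Write A = D+L+U with D = diag(-5, 9, 7, -12, 8).
T_GS = -(D+L)⁻¹U: row 0 first, T[0,2] = -(5)/(-5) = +1.0000; later rows by forward substitution.
  T[0,:] = [+0.0000, +0.2000, +1.0000, -0.4000, +0.2000]
  T[1,:] = [+0.0000, +0.1333, +0.5556, +0.2889, +0.5778]
  T[2,:] = [+0.0000, +0.2476, +1.1746, +0.1079, +0.6444]
  T[3,:] = [+0.0000, +0.0960, +0.4021, +0.3410, +0.9796]
  T[4,:] = [+0.0000, +0.0104, +0.1111, -0.1910, -0.3507]
|roots of det(T-λI)|: 1.3743, 0.1700, 0.1700, 0.0100, 0.0000.
ρ(T) = max|λ| = 1.3743; 1.3743 > 1, so it fails to converge.

no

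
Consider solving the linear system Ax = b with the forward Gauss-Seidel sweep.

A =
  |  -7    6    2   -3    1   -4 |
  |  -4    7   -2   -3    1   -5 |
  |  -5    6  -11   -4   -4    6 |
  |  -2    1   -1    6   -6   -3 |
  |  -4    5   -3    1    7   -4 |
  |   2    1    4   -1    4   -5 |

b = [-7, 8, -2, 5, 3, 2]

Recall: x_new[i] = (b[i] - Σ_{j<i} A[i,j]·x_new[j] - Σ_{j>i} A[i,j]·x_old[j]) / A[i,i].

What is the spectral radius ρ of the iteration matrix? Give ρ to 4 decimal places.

A = D + L + U where D = diag(-7, 7, -11, 6, 7, -5).
Gauss-Seidel: T = -(D+L)⁻¹U, row 0 first, T[0,5] = -(-4)/(-7) = -0.5714; later rows by forward substitution.
  T[0,:] = [+0.0000 +0.8571 +0.2857 -0.4286 +0.1429 -0.5714]
  T[1,:] = [+0.0000 +0.4898 +0.4490 +0.1837 -0.0612 +0.3878]
  T[2,:] = [+0.0000 -0.1224 +0.1150 -0.0686 -0.4620 +1.0167]
  T[3,:] = [+0.0000 +0.1837 +0.0396 -0.1849 +0.9808 +0.4143]
  T[4,:] = [+0.0000 +0.0612 -0.1138 -0.3791 -0.2127 +0.3445]
  T[5,:] = [+0.0000 +0.3551 +0.1972 -0.4559 -0.6910 +0.8550]
eigenvalue magnitudes: 1.1375, 0.7699, 0.7699, 0.2085, 0.1448, 0.0000.
spectral radius ρ = 1.1375; 1.1375 > 1, so it fails to converge.

1.1375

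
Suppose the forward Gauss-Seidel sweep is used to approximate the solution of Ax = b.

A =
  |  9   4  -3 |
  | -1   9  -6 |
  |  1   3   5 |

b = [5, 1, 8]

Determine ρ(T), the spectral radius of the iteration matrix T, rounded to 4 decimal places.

Let D = diag(9, 9, 5); L, U the strict triangles.
T_GS = -(D+L)⁻¹U: row 0 first, T[0,1] = -(4)/(9) = -0.4444; later rows by forward substitution.
  T[0,:] = [+0.0000 -0.4444 +0.3333]
  T[1,:] = [+0.0000 -0.0494 +0.7037]
  T[2,:] = [+0.0000 +0.1185 -0.4889]
|roots of det(T-λI)|: 0.6320, 0.0938, 0.0000.
spectral radius ρ = 0.6320; 0.6320 < 1 ⇒ converges.

0.6320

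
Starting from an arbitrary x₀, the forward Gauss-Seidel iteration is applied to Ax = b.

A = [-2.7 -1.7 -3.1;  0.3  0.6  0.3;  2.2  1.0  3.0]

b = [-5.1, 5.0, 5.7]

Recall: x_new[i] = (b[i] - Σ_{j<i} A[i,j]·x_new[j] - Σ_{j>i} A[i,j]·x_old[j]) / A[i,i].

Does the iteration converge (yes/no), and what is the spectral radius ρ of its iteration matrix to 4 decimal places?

Write A = D+L+U with D = diag(-2.7, 0.6, 3).
GS T = -(D+L)⁻¹U: row 0 first, T[0,1] = -(-1.7)/(-2.7) = -0.6296; later rows by forward substitution.
  T[0,:] = [+0.0000, -0.6296, -1.1481]
  T[1,:] = [+0.0000, +0.3148, +0.0741]
  T[2,:] = [+0.0000, +0.3568, +0.8173]
|roots of det(T-λI)|: 0.8653, 0.2668, 0.0000.
ρ(T) = max|λ| = 0.8653; 0.8653 < 1, so it converges for any x₀.

yes, ρ = 0.8653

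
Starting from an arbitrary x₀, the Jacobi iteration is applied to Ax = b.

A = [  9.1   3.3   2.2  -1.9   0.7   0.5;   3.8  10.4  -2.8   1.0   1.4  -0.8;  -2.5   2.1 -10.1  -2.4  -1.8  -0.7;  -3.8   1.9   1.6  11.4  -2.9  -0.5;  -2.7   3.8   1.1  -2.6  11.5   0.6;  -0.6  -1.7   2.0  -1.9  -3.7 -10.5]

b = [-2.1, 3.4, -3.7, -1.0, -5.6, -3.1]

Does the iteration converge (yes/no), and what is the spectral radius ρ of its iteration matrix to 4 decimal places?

yes, ρ = 0.8528

Write A = D+L+U with D = diag(9.1, 10.4, -10.1, 11.4, 11.5, -10.5).
Jacobi: T = -D⁻¹(L+U), T[4,2] = -(1.1)/(11.5) = -0.0957; T[4,4] = 0.
  T[0,:] = [+0.0000 -0.3626 -0.2418 +0.2088 -0.0769 -0.0549]
  T[1,:] = [-0.3654 +0.0000 +0.2692 -0.0962 -0.1346 +0.0769]
  T[2,:] = [-0.2475 +0.2079 +0.0000 -0.2376 -0.1782 -0.0693]
  T[3,:] = [+0.3333 -0.1667 -0.1404 +0.0000 +0.2544 +0.0439]
  T[4,:] = [+0.2348 -0.3304 -0.0957 +0.2261 +0.0000 -0.0522]
  T[5,:] = [-0.0571 -0.1619 +0.1905 -0.1810 -0.3524 +0.0000]
moduli |λ_i(T)| = 0.8528, 0.4544, 0.2609, 0.2609, 0.1700, 0.0586.
ρ = 0.8528; 0.8528 < 1: convergent.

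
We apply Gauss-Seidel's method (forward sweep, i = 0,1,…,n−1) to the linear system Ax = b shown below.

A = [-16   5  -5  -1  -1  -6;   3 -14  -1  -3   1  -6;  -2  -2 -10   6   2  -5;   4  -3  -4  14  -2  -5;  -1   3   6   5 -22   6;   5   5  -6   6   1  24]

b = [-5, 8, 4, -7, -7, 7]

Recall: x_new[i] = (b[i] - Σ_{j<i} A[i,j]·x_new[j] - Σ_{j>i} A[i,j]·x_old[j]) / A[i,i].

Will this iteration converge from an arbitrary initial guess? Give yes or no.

Let D = diag(-16, -14, -10, 14, -22, 24); L, U the strict triangles.
Gauss-Seidel: T = -(D+L)⁻¹U, row 0 first, T[0,5] = -(-6)/(-16) = -0.3750; later rows by forward substitution.
  T[0,:] = [+0.0000, +0.3125, -0.3125, -0.0625, -0.0625, -0.3750]
  T[1,:] = [+0.0000, +0.0670, -0.1384, -0.2277, +0.0580, -0.5089]
  T[2,:] = [+0.0000, -0.0759, +0.0902, +0.6580, +0.2009, -0.3232]
  T[3,:] = [+0.0000, -0.0966, +0.0854, +0.1571, +0.2305, +0.2629]
  T[4,:] = [+0.0000, -0.0477, +0.0393, +0.1870, +0.1179, +0.1920]
  T[5,:] = [+0.0000, -0.0719, +0.0935, +0.1779, -0.0114, +0.0296]
eigenvalue magnitudes: 0.6715, 0.1467, 0.1467, 0.1255, 0.0599, 0.0000.
spectral radius ρ = 0.6715; 0.6715 < 1: convergent.

yes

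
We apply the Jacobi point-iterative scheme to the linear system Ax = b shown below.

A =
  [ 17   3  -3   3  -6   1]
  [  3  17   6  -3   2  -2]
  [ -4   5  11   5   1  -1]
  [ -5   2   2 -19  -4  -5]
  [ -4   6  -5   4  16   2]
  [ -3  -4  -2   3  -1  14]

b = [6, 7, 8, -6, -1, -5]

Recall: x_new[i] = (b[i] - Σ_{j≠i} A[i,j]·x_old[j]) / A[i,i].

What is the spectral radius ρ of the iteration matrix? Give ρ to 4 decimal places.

Write A = D+L+U with D = diag(17, 17, 11, -19, 16, 14).
Jacobi: T = -D⁻¹(L+U), T[2,0] = -(-4)/(11) = +0.3636; T[2,2] = 0.
  T[0,:] = [+0.0000, -0.1765, +0.1765, -0.1765, +0.3529, -0.0588]
  T[1,:] = [-0.1765, +0.0000, -0.3529, +0.1765, -0.1176, +0.1176]
  T[2,:] = [+0.3636, -0.4545, +0.0000, -0.4545, -0.0909, +0.0909]
  T[3,:] = [-0.2632, +0.1053, +0.1053, +0.0000, -0.2105, -0.2632]
  T[4,:] = [+0.2500, -0.3750, +0.3125, -0.2500, +0.0000, -0.1250]
  T[5,:] = [+0.2143, +0.2857, +0.1429, -0.2143, +0.0714, +0.0000]
moduli |λ_i(T)| = 0.8819, 0.3602, 0.3602, 0.2171, 0.1150, 0.1150.
spectral radius ρ = 0.8819; 0.8819 < 1, so it converges for any x₀.

0.8819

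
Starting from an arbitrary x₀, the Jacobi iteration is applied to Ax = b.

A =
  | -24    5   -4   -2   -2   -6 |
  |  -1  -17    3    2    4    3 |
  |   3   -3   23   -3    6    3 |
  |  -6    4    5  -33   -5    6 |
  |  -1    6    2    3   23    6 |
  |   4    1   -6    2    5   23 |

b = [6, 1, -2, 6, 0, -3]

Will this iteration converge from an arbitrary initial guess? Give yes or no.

Let D = diag(-24, -17, 23, -33, 23, 23); L, U the strict triangles.
Jacobi T = -D⁻¹(L+U): T[0,2] = -(-4)/(-24) = -0.1667; T[0,0] = 0.
  T[0,:] = [+0.0000, +0.2083, -0.1667, -0.0833, -0.0833, -0.2500]
  T[1,:] = [-0.0588, +0.0000, +0.1765, +0.1176, +0.2353, +0.1765]
  T[2,:] = [-0.1304, +0.1304, +0.0000, +0.1304, -0.2609, -0.1304]
  T[3,:] = [-0.1818, +0.1212, +0.1515, +0.0000, -0.1515, +0.1818]
  T[4,:] = [+0.0435, -0.2609, -0.0870, -0.1304, +0.0000, -0.2609]
  T[5,:] = [-0.1739, -0.0435, +0.2609, -0.0870, -0.2174, +0.0000]
|λ(T)| sorted: 0.5198, 0.2945, 0.2945, 0.2599, 0.1336, 0.1336.
ρ = 0.5198; 0.5198 < 1, so it converges for any x₀.

yes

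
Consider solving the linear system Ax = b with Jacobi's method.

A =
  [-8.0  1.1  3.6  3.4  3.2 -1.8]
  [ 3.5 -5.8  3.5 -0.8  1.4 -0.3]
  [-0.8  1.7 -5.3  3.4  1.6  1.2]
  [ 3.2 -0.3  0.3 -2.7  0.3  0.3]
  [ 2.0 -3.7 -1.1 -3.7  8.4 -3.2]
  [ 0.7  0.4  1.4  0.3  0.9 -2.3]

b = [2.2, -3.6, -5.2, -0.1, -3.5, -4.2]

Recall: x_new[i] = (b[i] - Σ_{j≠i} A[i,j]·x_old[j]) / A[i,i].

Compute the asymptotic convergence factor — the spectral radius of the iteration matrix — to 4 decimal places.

A = D + L + U where D = diag(-8, -5.8, -5.3, -2.7, 8.4, -2.3).
T_J = -D⁻¹(L+U): T[2,4] = -(1.6)/(-5.3) = +0.3019; T[2,2] = 0.
  T[0,:] = [+0.0000 +0.1375 +0.4500 +0.4250 +0.4000 -0.2250]
  T[1,:] = [+0.6034 +0.0000 +0.6034 -0.1379 +0.2414 -0.0517]
  T[2,:] = [-0.1509 +0.3208 +0.0000 +0.6415 +0.3019 +0.2264]
  T[3,:] = [+1.1852 -0.1111 +0.1111 +0.0000 +0.1111 +0.1111]
  T[4,:] = [-0.2381 +0.4405 +0.1310 +0.4405 +0.0000 +0.3810]
  T[5,:] = [+0.3043 +0.1739 +0.6087 +0.1304 +0.3913 +0.0000]
|roots of det(T-λI)|: 1.2959, 0.8931, 0.8931, 0.3180, 0.1708, 0.0183.
ρ(T) = max|λ| = 1.2959; 1.2959 > 1 ⇒ diverges.

1.2959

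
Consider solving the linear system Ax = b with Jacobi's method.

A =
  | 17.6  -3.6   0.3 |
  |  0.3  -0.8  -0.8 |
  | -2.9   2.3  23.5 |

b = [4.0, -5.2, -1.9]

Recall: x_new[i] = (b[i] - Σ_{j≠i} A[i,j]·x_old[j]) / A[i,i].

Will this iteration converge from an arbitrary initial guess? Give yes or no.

yes

Diagonal D = diag(17.6, -0.8, 23.5); L, U strict lower/upper.
T_J = -D⁻¹(L+U): T[1,2] = -(-0.8)/(-0.8) = -1.0000; T[1,1] = 0.
  T[0,:] = [+0.0000, +0.2045, -0.0170]
  T[1,:] = [+0.3750, +0.0000, -1.0000]
  T[2,:] = [+0.1234, -0.0979, +0.0000]
|eigenvalues of T|: 0.4737, 0.3013, 0.1725.
ρ(T) = max|λ| = 0.4737; 0.4737 < 1: convergent.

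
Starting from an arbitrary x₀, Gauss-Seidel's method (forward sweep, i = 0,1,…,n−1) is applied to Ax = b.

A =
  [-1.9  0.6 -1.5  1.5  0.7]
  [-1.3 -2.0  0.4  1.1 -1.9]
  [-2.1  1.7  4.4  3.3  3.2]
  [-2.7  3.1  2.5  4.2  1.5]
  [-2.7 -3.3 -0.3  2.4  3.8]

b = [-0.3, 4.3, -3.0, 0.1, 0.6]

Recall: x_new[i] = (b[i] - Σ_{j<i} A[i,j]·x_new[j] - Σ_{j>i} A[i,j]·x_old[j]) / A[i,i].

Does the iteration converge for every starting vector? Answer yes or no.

no

Split A = D + L + U, D = diag(-1.9, -2, 4.4, 4.2, 3.8).
GS T = -(D+L)⁻¹U: row 0 first, T[0,1] = -(0.6)/(-1.9) = +0.3158; later rows by forward substitution.
  T[0,:] = [+0.0000 +0.3158 -0.7895 +0.7895 +0.3684]
  T[1,:] = [+0.0000 -0.2053 +0.7132 +0.0368 -1.1895]
  T[2,:] = [+0.0000 +0.2300 -0.6523 -0.3874 -0.0919]
  T[3,:] = [+0.0000 +0.2176 -0.6456 +0.7109 +0.8123]
  T[4,:] = [+0.0000 -0.0731 +0.4146 +0.1133 -1.2915]
|λ(T)| sorted: 1.5973, 0.8609, 0.6890, 0.0127, 0.0000.
ρ(T) = max|λ| = 1.5973; 1.5973 > 1, so it fails to converge.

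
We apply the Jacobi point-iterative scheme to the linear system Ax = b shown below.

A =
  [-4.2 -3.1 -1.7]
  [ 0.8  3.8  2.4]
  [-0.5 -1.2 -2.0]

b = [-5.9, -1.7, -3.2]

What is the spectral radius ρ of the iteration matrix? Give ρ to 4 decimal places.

0.9059

Write A = D+L+U with D = diag(-4.2, 3.8, -2).
Jacobi T = -D⁻¹(L+U): T[1,0] = -(0.8)/(3.8) = -0.2105; T[1,1] = 0.
  T[0,:] = [+0.0000 -0.7381 -0.4048]
  T[1,:] = [-0.2105 +0.0000 -0.6316]
  T[2,:] = [-0.2500 -0.6000 +0.0000]
moduli |λ_i(T)| = 0.9059, 0.5946, 0.3113.
ρ(T) = max|λ| = 0.9059; 0.9059 < 1 ⇒ converges.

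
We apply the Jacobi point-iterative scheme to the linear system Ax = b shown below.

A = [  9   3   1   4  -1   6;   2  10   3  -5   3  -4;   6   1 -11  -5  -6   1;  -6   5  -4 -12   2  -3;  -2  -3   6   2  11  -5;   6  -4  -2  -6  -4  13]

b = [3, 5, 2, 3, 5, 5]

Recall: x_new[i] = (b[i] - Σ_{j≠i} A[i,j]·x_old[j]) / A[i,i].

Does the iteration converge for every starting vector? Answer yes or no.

Let D = diag(9, 10, -11, -12, 11, 13); L, U the strict triangles.
Jacobi: T = -D⁻¹(L+U), T[2,1] = -(1)/(-11) = +0.0909; T[2,2] = 0.
  T[0,:] = [+0.0000, -0.3333, -0.1111, -0.4444, +0.1111, -0.6667]
  T[1,:] = [-0.2000, +0.0000, -0.3000, +0.5000, -0.3000, +0.4000]
  T[2,:] = [+0.5455, +0.0909, +0.0000, -0.4545, -0.5455, +0.0909]
  T[3,:] = [-0.5000, +0.4167, -0.3333, +0.0000, +0.1667, -0.2500]
  T[4,:] = [+0.1818, +0.2727, -0.5455, -0.1818, +0.0000, +0.4545]
  T[5,:] = [-0.4615, +0.3077, +0.1538, +0.4615, +0.3077, +0.0000]
|roots of det(T-λI)|: 1.2074, 0.7810, 0.7810, 0.4216, 0.1755, 0.1755.
spectral radius ρ = 1.2074; 1.2074 > 1, so it fails to converge.

no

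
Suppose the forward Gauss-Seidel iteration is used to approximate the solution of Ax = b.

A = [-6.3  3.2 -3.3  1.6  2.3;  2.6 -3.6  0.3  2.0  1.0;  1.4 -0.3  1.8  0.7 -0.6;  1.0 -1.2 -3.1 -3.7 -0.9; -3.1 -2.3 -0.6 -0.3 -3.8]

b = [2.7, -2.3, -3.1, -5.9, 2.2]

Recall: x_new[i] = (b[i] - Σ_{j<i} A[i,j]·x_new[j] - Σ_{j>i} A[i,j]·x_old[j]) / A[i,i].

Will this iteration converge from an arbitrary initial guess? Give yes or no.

no

A = D + L + U where D = diag(-6.3, -3.6, 1.8, -3.7, -3.8).
GS T = -(D+L)⁻¹U: row 0 first, T[0,4] = -(2.3)/(-6.3) = +0.3651; later rows by forward substitution.
  T[0,:] = [+0.0000, +0.5079, -0.5238, +0.2540, +0.3651]
  T[1,:] = [+0.0000, +0.3668, -0.2950, +0.7390, +0.5414]
  T[2,:] = [+0.0000, -0.3339, +0.3582, -0.4633, +0.1396]
  T[3,:] = [+0.0000, +0.2981, -0.3461, +0.2171, -0.4372]
  T[4,:] = [+0.0000, -0.6072, +0.5766, -0.5985, -0.6131]
moduli |λ_i(T)| = 1.1664, 0.4548, 0.4548, 0.0135, 0.0000.
ρ(T) = max|λ| = 1.1664; 1.1664 > 1, so it fails to converge.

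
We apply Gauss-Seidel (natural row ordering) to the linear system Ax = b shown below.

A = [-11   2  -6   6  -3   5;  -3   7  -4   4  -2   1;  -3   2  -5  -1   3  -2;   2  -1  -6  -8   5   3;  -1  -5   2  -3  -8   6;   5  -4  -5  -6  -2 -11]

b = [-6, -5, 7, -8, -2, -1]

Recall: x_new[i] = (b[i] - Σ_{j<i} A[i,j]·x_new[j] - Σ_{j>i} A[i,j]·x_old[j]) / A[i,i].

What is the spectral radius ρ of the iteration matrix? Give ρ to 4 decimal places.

1.6070

A = D + L + U where D = diag(-11, 7, -5, -8, -8, -11).
GS T = -(D+L)⁻¹U: row 0 first, T[0,4] = -(-3)/(-11) = -0.2727; later rows by forward substitution.
  T[0,:] = [+0.0000  +0.1818  -0.5455  +0.5455  -0.2727  +0.4545]
  T[1,:] = [+0.0000  +0.0779  +0.3377  -0.3377  +0.1688  +0.0519]
  T[2,:] = [+0.0000  -0.0779  +0.4623  -0.6623  +0.8312  -0.6519]
  T[3,:] = [+0.0000  +0.0942  -0.5253  +0.6753  -0.0877  +0.9711]
  T[4,:] = [+0.0000  -0.1262  +0.1697  -0.2760  +0.1692  +0.1336]
  T[5,:] = [+0.0000  +0.0613  -0.3252  +0.3536  -0.5461  -0.0699]
|λ(T)| sorted: 1.6070, 0.3107, 0.3107, 0.1825, 0.1565, 0.0000.
spectral radius ρ = 1.6070; 1.6070 > 1 ⇒ diverges.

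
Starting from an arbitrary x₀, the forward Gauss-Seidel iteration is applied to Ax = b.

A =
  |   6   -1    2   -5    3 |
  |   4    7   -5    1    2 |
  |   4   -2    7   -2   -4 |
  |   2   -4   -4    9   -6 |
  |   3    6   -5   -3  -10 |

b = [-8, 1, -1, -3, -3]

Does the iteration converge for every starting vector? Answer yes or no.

A = D + L + U where D = diag(6, 7, 7, 9, -10).
T_GS = -(D+L)⁻¹U: row 0 first, T[0,2] = -(2)/(6) = -0.3333; later rows by forward substitution.
  T[0,:] = [+0.0000  +0.1667  -0.3333  +0.8333  -0.5000]
  T[1,:] = [+0.0000  -0.0952  +0.9048  -0.6190  +0.0000]
  T[2,:] = [+0.0000  -0.1224  +0.4490  -0.3673  +0.8571]
  T[3,:] = [+0.0000  -0.1338  +0.6757  -0.6236  +1.1587]
  T[4,:] = [+0.0000  +0.0942  +0.0156  +0.2493  -0.9262]
|eigenvalues of T|: 1.2112, 0.2230, 0.1587, 0.1587, 0.0000.
spectral radius ρ = 1.2112; 1.2112 > 1 ⇒ diverges.

no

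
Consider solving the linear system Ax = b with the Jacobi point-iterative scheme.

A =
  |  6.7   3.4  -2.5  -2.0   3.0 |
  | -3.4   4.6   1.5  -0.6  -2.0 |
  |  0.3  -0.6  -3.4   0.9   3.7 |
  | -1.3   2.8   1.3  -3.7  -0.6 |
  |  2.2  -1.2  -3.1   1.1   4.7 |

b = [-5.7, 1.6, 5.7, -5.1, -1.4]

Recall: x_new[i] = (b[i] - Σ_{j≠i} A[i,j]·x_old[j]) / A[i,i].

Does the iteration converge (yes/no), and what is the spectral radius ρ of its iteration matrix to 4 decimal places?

Split A = D + L + U, D = diag(6.7, 4.6, -3.4, -3.7, 4.7).
Jacobi: T = -D⁻¹(L+U), T[1,2] = -(1.5)/(4.6) = -0.3261; T[1,1] = 0.
  T[0,:] = [+0.0000 -0.5075 +0.3731 +0.2985 -0.4478]
  T[1,:] = [+0.7391 +0.0000 -0.3261 +0.1304 +0.4348]
  T[2,:] = [+0.0882 -0.1765 +0.0000 +0.2647 +1.0882]
  T[3,:] = [-0.3514 +0.7568 +0.3514 +0.0000 -0.1622]
  T[4,:] = [-0.4681 +0.2553 +0.6596 -0.2340 +0.0000]
|eigenvalues of T|: 1.2786, 0.8135, 0.6072, 0.6072, 0.4443.
ρ = 1.2786; 1.2786 > 1, so it fails to converge.

no, ρ = 1.2786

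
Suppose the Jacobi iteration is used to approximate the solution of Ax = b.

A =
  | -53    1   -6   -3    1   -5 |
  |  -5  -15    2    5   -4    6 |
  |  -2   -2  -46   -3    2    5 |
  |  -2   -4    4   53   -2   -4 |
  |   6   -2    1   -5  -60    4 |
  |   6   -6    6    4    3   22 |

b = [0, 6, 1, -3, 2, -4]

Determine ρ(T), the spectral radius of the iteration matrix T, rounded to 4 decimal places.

Write A = D+L+U with D = diag(-53, -15, -46, 53, -60, 22).
Jacobi T = -D⁻¹(L+U): T[4,5] = -(4)/(-60) = +0.0667; T[4,4] = 0.
  T[0,:] = [+0.0000  +0.0189  -0.1132  -0.0566  +0.0189  -0.0943]
  T[1,:] = [-0.3333  +0.0000  +0.1333  +0.3333  -0.2667  +0.4000]
  T[2,:] = [-0.0435  -0.0435  +0.0000  -0.0652  +0.0435  +0.1087]
  T[3,:] = [+0.0377  +0.0755  -0.0755  +0.0000  +0.0377  +0.0755]
  T[4,:] = [+0.1000  -0.0333  +0.0167  -0.0833  +0.0000  +0.0667]
  T[5,:] = [-0.2727  +0.2727  -0.2727  -0.1818  -0.1364  +0.0000]
eigenvalue magnitudes: 0.4159, 0.2605, 0.1767, 0.1767, 0.1067, 0.1022.
spectral radius ρ = 0.4159; 0.4159 < 1 ⇒ converges.

0.4159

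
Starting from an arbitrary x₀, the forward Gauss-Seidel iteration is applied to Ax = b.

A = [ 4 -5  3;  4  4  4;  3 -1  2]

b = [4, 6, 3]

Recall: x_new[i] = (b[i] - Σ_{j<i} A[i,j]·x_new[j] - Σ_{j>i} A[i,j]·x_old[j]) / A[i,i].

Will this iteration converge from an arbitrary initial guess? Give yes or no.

Diagonal D = diag(4, 4, 2); L, U strict lower/upper.
T_GS = -(D+L)⁻¹U: row 0 first, T[0,1] = -(-5)/(4) = +1.2500; later rows by forward substitution.
  T[0,:] = [+0.0000 +1.2500 -0.7500]
  T[1,:] = [+0.0000 -1.2500 -0.2500]
  T[2,:] = [+0.0000 -2.5000 +1.0000]
|eigenvalues of T|: 1.5000, 1.2500, 0.0000.
ρ(T) = max|λ| = 1.5000; 1.5000 > 1 ⇒ diverges.

no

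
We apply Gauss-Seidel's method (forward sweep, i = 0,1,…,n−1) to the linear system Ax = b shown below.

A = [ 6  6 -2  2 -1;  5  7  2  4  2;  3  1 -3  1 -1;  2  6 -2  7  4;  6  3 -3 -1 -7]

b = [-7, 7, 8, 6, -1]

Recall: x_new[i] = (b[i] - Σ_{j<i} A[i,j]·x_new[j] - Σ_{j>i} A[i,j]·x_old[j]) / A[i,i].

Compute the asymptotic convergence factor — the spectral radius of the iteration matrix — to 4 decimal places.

Diagonal D = diag(6, 7, -3, 7, -7); L, U strict lower/upper.
Gauss-Seidel: T = -(D+L)⁻¹U, row 0 first, T[0,2] = -(-2)/(6) = +0.3333; later rows by forward substitution.
  T[0,:] = [+0.0000  -1.0000  +0.3333  -0.3333  +0.1667]
  T[1,:] = [+0.0000  +0.7143  -0.5238  -0.3333  -0.4048]
  T[2,:] = [+0.0000  -0.7619  +0.1587  -0.1111  -0.3016]
  T[3,:] = [+0.0000  -0.5442  +0.3991  +0.3492  -0.3583]
  T[4,:] = [+0.0000  -0.1467  -0.0638  -0.4308  +0.1498]
|λ(T)| sorted: 1.2740, 0.6424, 0.4029, 0.1415, 0.0000.
ρ = 1.2740; 1.2740 > 1 ⇒ diverges.

1.2740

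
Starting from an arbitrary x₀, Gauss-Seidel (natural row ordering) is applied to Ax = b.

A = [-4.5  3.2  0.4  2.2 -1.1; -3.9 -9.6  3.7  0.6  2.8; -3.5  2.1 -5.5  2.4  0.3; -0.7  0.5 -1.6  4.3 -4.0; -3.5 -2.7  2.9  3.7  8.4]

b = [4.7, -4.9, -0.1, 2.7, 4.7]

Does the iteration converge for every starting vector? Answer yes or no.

yes

A = D + L + U where D = diag(-4.5, -9.6, -5.5, 4.3, 8.4).
GS T = -(D+L)⁻¹U: row 0 first, T[0,1] = -(3.2)/(-4.5) = +0.7111; later rows by forward substitution.
  T[0,:] = [+0.0000 +0.7111 +0.0889 +0.4889 -0.2444]
  T[1,:] = [+0.0000 -0.2889 +0.3493 -0.1361 +0.3910]
  T[2,:] = [+0.0000 -0.5628 +0.0768 +0.0733 +0.3594]
  T[3,:] = [+0.0000 -0.0601 +0.0024 +0.1227 +0.9787]
  T[4,:] = [+0.0000 +0.4242 +0.1217 +0.0806 -0.5313]
|eigenvalues of T|: 0.9026, 0.4044, 0.4044, 0.3140, 0.0000.
ρ = 0.9026; 0.9026 < 1: convergent.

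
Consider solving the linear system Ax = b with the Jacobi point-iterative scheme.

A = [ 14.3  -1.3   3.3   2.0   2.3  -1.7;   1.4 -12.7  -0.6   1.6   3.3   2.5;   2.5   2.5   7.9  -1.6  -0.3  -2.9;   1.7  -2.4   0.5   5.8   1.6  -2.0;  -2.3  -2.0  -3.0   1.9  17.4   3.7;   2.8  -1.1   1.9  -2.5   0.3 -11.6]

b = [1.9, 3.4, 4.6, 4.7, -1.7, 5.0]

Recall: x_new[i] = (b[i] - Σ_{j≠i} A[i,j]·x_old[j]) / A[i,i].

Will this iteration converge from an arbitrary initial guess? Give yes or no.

Diagonal D = diag(14.3, -12.7, 7.9, 5.8, 17.4, -11.6); L, U strict lower/upper.
Jacobi T = -D⁻¹(L+U): T[4,3] = -(1.9)/(17.4) = -0.1092; T[4,4] = 0.
  T[0,:] = [+0.0000 +0.0909 -0.2308 -0.1399 -0.1608 +0.1189]
  T[1,:] = [+0.1102 +0.0000 -0.0472 +0.1260 +0.2598 +0.1969]
  T[2,:] = [-0.3165 -0.3165 +0.0000 +0.2025 +0.0380 +0.3671]
  T[3,:] = [-0.2931 +0.4138 -0.0862 +0.0000 -0.2759 +0.3448]
  T[4,:] = [+0.1322 +0.1149 +0.1724 -0.1092 +0.0000 -0.2126]
  T[5,:] = [+0.2414 -0.0948 +0.1638 -0.2155 +0.0259 +0.0000]
moduli |λ_i(T)| = 0.5248, 0.3499, 0.3215, 0.3215, 0.2626, 0.0415.
spectral radius ρ = 0.5248; 0.5248 < 1, so it converges for any x₀.

yes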